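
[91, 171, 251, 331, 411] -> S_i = 91 + 80*i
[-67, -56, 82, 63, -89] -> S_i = Random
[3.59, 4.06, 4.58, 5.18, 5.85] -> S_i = 3.59*1.13^i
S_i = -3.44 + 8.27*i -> [-3.44, 4.83, 13.1, 21.37, 29.64]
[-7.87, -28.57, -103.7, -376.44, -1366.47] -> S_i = -7.87*3.63^i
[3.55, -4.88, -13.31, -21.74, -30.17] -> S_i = 3.55 + -8.43*i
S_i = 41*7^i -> [41, 287, 2009, 14063, 98441]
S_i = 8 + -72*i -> [8, -64, -136, -208, -280]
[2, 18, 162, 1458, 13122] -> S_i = 2*9^i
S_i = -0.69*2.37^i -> [-0.69, -1.64, -3.88, -9.19, -21.77]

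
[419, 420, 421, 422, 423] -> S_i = 419 + 1*i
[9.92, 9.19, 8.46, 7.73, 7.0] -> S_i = 9.92 + -0.73*i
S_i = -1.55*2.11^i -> [-1.55, -3.27, -6.9, -14.56, -30.72]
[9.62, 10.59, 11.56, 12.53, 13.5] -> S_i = 9.62 + 0.97*i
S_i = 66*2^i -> [66, 132, 264, 528, 1056]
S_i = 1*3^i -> [1, 3, 9, 27, 81]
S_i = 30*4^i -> [30, 120, 480, 1920, 7680]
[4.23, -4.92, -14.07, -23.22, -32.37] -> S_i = 4.23 + -9.15*i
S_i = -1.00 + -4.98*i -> [-1.0, -5.98, -10.96, -15.94, -20.92]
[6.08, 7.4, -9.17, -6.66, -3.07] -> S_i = Random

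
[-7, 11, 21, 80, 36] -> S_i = Random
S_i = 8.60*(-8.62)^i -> [8.6, -74.13, 639.02, -5508.33, 47481.84]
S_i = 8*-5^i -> [8, -40, 200, -1000, 5000]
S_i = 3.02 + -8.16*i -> [3.02, -5.14, -13.3, -21.46, -29.62]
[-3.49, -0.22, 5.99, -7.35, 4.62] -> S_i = Random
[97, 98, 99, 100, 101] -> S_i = 97 + 1*i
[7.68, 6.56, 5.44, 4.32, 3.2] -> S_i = 7.68 + -1.12*i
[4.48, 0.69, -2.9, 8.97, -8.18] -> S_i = Random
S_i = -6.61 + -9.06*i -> [-6.61, -15.67, -24.73, -33.79, -42.85]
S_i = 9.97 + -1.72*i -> [9.97, 8.25, 6.53, 4.81, 3.09]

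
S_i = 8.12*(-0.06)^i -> [8.12, -0.49, 0.03, -0.0, 0.0]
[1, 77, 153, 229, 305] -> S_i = 1 + 76*i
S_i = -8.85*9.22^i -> [-8.85, -81.6, -752.32, -6936.43, -63953.89]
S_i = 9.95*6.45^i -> [9.95, 64.18, 413.94, 2669.94, 17221.14]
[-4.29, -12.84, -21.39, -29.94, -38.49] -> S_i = -4.29 + -8.55*i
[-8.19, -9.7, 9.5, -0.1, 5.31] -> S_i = Random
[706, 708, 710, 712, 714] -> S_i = 706 + 2*i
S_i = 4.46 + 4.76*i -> [4.46, 9.22, 13.98, 18.74, 23.5]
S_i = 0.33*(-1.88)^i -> [0.33, -0.62, 1.17, -2.19, 4.12]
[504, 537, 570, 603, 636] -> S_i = 504 + 33*i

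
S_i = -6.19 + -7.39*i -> [-6.19, -13.58, -20.97, -28.36, -35.75]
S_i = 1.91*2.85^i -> [1.91, 5.44, 15.51, 44.21, 126.01]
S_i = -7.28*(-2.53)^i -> [-7.28, 18.42, -46.6, 117.89, -298.27]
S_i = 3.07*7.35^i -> [3.07, 22.56, 165.85, 1218.99, 8959.58]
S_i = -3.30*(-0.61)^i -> [-3.3, 2.01, -1.23, 0.75, -0.46]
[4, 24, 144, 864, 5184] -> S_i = 4*6^i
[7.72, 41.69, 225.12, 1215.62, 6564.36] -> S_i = 7.72*5.40^i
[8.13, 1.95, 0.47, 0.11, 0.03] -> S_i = 8.13*0.24^i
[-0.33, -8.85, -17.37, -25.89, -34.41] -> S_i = -0.33 + -8.52*i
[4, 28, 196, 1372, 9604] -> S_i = 4*7^i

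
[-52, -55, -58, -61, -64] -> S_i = -52 + -3*i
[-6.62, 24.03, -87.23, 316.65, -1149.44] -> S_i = -6.62*(-3.63)^i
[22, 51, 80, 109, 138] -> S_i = 22 + 29*i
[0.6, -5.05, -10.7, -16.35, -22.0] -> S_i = 0.60 + -5.65*i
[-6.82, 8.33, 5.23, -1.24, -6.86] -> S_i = Random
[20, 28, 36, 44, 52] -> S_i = 20 + 8*i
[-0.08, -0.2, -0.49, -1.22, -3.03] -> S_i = -0.08*2.48^i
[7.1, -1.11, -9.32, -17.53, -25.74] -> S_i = 7.10 + -8.21*i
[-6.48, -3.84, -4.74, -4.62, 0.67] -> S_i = Random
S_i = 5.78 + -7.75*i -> [5.78, -1.97, -9.72, -17.47, -25.22]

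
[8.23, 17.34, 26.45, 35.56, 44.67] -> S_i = 8.23 + 9.11*i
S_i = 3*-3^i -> [3, -9, 27, -81, 243]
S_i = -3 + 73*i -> [-3, 70, 143, 216, 289]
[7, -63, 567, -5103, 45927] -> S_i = 7*-9^i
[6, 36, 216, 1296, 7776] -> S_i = 6*6^i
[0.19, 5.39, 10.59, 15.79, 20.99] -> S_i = 0.19 + 5.20*i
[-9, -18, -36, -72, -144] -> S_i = -9*2^i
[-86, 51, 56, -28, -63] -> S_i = Random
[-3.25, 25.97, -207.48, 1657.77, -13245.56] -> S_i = -3.25*(-7.99)^i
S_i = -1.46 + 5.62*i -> [-1.46, 4.16, 9.78, 15.4, 21.02]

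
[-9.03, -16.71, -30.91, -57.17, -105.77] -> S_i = -9.03*1.85^i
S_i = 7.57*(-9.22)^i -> [7.57, -69.8, 643.51, -5933.2, 54704.06]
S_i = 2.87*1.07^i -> [2.87, 3.07, 3.29, 3.52, 3.76]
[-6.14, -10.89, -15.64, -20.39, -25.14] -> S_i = -6.14 + -4.75*i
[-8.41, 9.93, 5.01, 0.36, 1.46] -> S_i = Random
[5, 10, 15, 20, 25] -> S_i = 5 + 5*i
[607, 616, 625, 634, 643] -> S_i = 607 + 9*i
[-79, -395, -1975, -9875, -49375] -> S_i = -79*5^i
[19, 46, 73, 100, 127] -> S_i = 19 + 27*i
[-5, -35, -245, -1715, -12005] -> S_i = -5*7^i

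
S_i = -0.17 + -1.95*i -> [-0.17, -2.12, -4.07, -6.02, -7.97]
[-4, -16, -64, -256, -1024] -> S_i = -4*4^i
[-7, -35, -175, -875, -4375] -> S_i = -7*5^i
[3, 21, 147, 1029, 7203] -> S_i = 3*7^i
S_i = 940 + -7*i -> [940, 933, 926, 919, 912]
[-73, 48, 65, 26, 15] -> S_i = Random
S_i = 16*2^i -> [16, 32, 64, 128, 256]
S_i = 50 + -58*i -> [50, -8, -66, -124, -182]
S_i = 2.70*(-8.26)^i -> [2.7, -22.3, 184.21, -1521.61, 12568.51]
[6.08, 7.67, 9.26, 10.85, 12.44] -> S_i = 6.08 + 1.59*i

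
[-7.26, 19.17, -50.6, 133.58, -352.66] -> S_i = -7.26*(-2.64)^i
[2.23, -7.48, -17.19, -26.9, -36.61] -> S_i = 2.23 + -9.71*i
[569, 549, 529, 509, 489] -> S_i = 569 + -20*i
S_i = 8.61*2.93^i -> [8.61, 25.23, 73.92, 216.57, 634.56]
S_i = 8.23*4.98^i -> [8.23, 40.99, 204.11, 1016.45, 5061.94]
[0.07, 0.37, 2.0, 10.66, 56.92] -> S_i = 0.07*5.34^i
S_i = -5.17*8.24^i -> [-5.17, -42.6, -351.03, -2892.49, -23834.13]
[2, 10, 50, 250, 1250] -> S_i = 2*5^i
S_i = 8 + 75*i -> [8, 83, 158, 233, 308]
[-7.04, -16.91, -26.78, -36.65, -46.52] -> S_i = -7.04 + -9.87*i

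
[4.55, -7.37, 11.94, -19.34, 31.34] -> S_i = 4.55*(-1.62)^i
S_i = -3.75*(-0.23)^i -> [-3.75, 0.86, -0.2, 0.05, -0.01]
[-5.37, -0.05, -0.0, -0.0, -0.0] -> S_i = -5.37*0.01^i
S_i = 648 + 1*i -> [648, 649, 650, 651, 652]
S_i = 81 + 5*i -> [81, 86, 91, 96, 101]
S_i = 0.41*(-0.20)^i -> [0.41, -0.08, 0.02, -0.0, 0.0]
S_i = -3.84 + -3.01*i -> [-3.84, -6.85, -9.86, -12.87, -15.88]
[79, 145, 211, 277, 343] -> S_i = 79 + 66*i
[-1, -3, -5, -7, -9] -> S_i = -1 + -2*i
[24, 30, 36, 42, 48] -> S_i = 24 + 6*i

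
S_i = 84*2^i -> [84, 168, 336, 672, 1344]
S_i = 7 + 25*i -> [7, 32, 57, 82, 107]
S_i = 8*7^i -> [8, 56, 392, 2744, 19208]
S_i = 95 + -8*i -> [95, 87, 79, 71, 63]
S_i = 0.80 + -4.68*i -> [0.8, -3.88, -8.56, -13.24, -17.92]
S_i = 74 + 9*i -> [74, 83, 92, 101, 110]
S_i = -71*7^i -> [-71, -497, -3479, -24353, -170471]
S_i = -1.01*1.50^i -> [-1.01, -1.52, -2.27, -3.41, -5.11]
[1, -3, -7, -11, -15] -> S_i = 1 + -4*i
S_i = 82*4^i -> [82, 328, 1312, 5248, 20992]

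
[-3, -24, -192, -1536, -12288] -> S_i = -3*8^i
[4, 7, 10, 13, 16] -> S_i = 4 + 3*i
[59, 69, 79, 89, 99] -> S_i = 59 + 10*i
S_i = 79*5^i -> [79, 395, 1975, 9875, 49375]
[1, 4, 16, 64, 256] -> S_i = 1*4^i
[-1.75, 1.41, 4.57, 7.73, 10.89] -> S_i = -1.75 + 3.16*i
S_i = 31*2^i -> [31, 62, 124, 248, 496]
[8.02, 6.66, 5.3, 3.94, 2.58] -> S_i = 8.02 + -1.36*i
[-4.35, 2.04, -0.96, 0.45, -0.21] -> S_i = -4.35*(-0.47)^i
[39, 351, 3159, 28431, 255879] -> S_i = 39*9^i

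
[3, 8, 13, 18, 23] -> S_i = 3 + 5*i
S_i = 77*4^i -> [77, 308, 1232, 4928, 19712]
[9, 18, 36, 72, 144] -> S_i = 9*2^i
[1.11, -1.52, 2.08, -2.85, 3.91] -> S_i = 1.11*(-1.37)^i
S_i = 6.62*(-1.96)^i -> [6.62, -12.98, 25.43, -49.85, 97.7]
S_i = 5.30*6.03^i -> [5.3, 31.96, 192.71, 1162.06, 7007.21]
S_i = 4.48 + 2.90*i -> [4.48, 7.38, 10.28, 13.18, 16.08]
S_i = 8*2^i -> [8, 16, 32, 64, 128]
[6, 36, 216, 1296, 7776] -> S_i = 6*6^i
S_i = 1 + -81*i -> [1, -80, -161, -242, -323]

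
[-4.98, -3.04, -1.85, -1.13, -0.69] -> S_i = -4.98*0.61^i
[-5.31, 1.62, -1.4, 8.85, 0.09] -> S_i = Random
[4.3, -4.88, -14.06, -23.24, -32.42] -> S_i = 4.30 + -9.18*i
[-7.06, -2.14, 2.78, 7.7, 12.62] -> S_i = -7.06 + 4.92*i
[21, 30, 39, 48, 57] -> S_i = 21 + 9*i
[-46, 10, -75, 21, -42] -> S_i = Random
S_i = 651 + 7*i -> [651, 658, 665, 672, 679]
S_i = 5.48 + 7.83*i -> [5.48, 13.31, 21.14, 28.97, 36.8]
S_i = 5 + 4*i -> [5, 9, 13, 17, 21]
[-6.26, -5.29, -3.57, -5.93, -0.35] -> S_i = Random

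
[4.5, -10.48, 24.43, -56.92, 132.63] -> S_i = 4.50*(-2.33)^i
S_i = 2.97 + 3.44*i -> [2.97, 6.41, 9.85, 13.29, 16.73]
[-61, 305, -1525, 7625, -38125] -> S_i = -61*-5^i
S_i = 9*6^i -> [9, 54, 324, 1944, 11664]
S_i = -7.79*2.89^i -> [-7.79, -22.51, -65.06, -188.03, -543.41]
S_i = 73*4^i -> [73, 292, 1168, 4672, 18688]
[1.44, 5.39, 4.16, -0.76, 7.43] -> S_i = Random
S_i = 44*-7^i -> [44, -308, 2156, -15092, 105644]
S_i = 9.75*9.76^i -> [9.75, 95.16, 928.76, 9064.71, 88471.6]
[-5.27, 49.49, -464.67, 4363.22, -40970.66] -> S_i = -5.27*(-9.39)^i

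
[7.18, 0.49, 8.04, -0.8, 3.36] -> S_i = Random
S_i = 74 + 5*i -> [74, 79, 84, 89, 94]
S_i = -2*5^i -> [-2, -10, -50, -250, -1250]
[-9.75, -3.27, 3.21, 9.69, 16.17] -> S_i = -9.75 + 6.48*i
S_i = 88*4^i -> [88, 352, 1408, 5632, 22528]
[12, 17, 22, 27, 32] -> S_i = 12 + 5*i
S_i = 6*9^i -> [6, 54, 486, 4374, 39366]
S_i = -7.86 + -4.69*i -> [-7.86, -12.55, -17.24, -21.93, -26.62]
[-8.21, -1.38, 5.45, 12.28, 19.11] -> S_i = -8.21 + 6.83*i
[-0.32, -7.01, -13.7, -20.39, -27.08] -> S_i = -0.32 + -6.69*i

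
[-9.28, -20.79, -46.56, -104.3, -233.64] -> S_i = -9.28*2.24^i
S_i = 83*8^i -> [83, 664, 5312, 42496, 339968]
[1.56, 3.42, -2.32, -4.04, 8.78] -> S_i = Random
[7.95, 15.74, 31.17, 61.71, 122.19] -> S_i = 7.95*1.98^i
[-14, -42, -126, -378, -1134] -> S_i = -14*3^i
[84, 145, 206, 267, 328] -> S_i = 84 + 61*i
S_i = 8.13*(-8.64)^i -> [8.13, -70.24, 606.9, -5243.63, 45304.94]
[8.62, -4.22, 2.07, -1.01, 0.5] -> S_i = 8.62*(-0.49)^i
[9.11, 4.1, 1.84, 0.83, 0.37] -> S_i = 9.11*0.45^i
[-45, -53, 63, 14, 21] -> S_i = Random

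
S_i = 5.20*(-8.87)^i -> [5.2, -46.12, 409.12, -3628.89, 32188.28]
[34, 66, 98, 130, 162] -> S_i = 34 + 32*i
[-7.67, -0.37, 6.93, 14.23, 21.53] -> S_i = -7.67 + 7.30*i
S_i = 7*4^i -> [7, 28, 112, 448, 1792]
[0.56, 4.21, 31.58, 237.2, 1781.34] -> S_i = 0.56*7.51^i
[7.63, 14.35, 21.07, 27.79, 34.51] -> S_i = 7.63 + 6.72*i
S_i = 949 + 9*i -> [949, 958, 967, 976, 985]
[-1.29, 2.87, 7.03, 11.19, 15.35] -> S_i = -1.29 + 4.16*i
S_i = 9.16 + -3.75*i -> [9.16, 5.41, 1.66, -2.09, -5.84]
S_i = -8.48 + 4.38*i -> [-8.48, -4.1, 0.28, 4.66, 9.04]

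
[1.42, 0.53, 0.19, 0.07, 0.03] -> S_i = 1.42*0.37^i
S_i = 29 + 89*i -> [29, 118, 207, 296, 385]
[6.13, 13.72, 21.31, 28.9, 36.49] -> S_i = 6.13 + 7.59*i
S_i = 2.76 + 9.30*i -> [2.76, 12.06, 21.36, 30.66, 39.96]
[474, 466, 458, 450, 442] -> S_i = 474 + -8*i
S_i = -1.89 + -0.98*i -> [-1.89, -2.87, -3.85, -4.83, -5.81]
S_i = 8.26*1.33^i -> [8.26, 10.99, 14.61, 19.43, 25.85]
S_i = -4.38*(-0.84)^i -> [-4.38, 3.68, -3.09, 2.6, -2.18]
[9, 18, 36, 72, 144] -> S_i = 9*2^i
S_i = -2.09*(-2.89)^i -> [-2.09, 6.04, -17.46, 50.45, -145.79]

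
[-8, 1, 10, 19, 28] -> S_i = -8 + 9*i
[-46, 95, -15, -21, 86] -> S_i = Random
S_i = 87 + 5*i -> [87, 92, 97, 102, 107]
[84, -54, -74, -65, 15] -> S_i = Random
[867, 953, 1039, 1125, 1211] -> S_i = 867 + 86*i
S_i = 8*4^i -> [8, 32, 128, 512, 2048]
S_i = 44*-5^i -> [44, -220, 1100, -5500, 27500]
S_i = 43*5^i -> [43, 215, 1075, 5375, 26875]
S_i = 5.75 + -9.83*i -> [5.75, -4.08, -13.91, -23.74, -33.57]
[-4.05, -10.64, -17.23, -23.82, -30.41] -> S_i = -4.05 + -6.59*i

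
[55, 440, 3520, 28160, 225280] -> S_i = 55*8^i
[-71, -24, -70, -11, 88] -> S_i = Random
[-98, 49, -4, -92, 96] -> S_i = Random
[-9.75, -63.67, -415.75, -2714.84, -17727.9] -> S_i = -9.75*6.53^i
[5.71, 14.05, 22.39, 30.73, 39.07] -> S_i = 5.71 + 8.34*i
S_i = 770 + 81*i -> [770, 851, 932, 1013, 1094]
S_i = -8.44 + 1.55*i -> [-8.44, -6.89, -5.34, -3.79, -2.24]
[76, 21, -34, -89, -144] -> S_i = 76 + -55*i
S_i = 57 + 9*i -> [57, 66, 75, 84, 93]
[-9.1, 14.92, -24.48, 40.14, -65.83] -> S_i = -9.10*(-1.64)^i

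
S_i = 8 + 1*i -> [8, 9, 10, 11, 12]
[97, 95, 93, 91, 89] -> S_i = 97 + -2*i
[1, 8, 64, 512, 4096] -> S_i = 1*8^i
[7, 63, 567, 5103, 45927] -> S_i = 7*9^i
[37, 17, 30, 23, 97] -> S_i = Random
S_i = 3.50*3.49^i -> [3.5, 12.22, 42.63, 148.78, 519.24]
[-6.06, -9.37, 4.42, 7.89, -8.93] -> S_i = Random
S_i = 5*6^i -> [5, 30, 180, 1080, 6480]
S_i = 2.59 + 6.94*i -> [2.59, 9.53, 16.47, 23.41, 30.35]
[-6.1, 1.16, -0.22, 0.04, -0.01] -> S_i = -6.10*(-0.19)^i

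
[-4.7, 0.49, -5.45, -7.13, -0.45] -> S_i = Random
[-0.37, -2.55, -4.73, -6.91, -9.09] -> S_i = -0.37 + -2.18*i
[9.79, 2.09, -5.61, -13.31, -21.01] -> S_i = 9.79 + -7.70*i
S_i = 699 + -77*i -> [699, 622, 545, 468, 391]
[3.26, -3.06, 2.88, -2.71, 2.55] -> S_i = 3.26*(-0.94)^i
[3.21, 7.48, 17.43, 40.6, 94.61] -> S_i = 3.21*2.33^i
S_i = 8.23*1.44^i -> [8.23, 11.85, 17.07, 24.57, 35.39]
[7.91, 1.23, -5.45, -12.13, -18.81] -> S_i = 7.91 + -6.68*i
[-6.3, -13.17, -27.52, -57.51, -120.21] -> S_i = -6.30*2.09^i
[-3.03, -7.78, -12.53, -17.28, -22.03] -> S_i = -3.03 + -4.75*i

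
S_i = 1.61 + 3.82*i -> [1.61, 5.43, 9.25, 13.07, 16.89]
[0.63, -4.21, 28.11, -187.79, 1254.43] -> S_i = 0.63*(-6.68)^i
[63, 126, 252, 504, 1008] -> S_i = 63*2^i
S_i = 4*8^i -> [4, 32, 256, 2048, 16384]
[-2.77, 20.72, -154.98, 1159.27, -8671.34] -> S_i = -2.77*(-7.48)^i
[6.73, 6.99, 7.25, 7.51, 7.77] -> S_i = 6.73 + 0.26*i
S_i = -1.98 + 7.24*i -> [-1.98, 5.26, 12.5, 19.74, 26.98]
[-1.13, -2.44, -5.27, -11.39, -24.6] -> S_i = -1.13*2.16^i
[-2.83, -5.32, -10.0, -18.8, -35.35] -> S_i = -2.83*1.88^i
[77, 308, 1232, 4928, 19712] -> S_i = 77*4^i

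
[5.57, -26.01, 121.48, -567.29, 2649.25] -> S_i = 5.57*(-4.67)^i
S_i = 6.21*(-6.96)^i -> [6.21, -43.22, 300.82, -2093.72, 14572.32]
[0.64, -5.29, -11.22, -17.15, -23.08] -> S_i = 0.64 + -5.93*i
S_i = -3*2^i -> [-3, -6, -12, -24, -48]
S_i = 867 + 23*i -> [867, 890, 913, 936, 959]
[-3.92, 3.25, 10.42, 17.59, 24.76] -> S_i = -3.92 + 7.17*i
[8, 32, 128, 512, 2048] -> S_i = 8*4^i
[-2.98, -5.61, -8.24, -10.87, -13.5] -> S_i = -2.98 + -2.63*i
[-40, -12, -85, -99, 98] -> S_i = Random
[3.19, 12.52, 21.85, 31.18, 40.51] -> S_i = 3.19 + 9.33*i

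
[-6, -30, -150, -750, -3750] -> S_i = -6*5^i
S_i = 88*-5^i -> [88, -440, 2200, -11000, 55000]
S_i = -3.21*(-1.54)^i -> [-3.21, 4.94, -7.61, 11.72, -18.05]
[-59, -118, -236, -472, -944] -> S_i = -59*2^i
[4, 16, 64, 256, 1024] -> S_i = 4*4^i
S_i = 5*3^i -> [5, 15, 45, 135, 405]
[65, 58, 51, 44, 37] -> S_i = 65 + -7*i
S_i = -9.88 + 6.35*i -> [-9.88, -3.53, 2.82, 9.17, 15.52]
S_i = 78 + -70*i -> [78, 8, -62, -132, -202]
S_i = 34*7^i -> [34, 238, 1666, 11662, 81634]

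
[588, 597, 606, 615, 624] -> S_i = 588 + 9*i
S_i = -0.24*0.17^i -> [-0.24, -0.04, -0.01, -0.0, -0.0]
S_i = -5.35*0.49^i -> [-5.35, -2.62, -1.28, -0.63, -0.31]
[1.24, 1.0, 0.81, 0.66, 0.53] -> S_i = 1.24*0.81^i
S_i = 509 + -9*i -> [509, 500, 491, 482, 473]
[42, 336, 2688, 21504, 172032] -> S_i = 42*8^i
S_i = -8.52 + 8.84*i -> [-8.52, 0.32, 9.16, 18.0, 26.84]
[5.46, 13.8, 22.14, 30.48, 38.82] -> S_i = 5.46 + 8.34*i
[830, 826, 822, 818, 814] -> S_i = 830 + -4*i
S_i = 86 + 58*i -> [86, 144, 202, 260, 318]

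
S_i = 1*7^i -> [1, 7, 49, 343, 2401]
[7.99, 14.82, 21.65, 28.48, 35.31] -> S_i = 7.99 + 6.83*i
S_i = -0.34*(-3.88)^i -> [-0.34, 1.32, -5.12, 19.86, -77.06]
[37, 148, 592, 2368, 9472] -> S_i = 37*4^i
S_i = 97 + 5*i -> [97, 102, 107, 112, 117]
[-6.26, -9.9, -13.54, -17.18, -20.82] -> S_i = -6.26 + -3.64*i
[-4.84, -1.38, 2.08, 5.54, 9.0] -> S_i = -4.84 + 3.46*i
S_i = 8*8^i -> [8, 64, 512, 4096, 32768]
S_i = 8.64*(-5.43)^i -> [8.64, -46.92, 254.75, -1383.29, 7511.26]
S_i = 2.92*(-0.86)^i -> [2.92, -2.51, 2.16, -1.86, 1.6]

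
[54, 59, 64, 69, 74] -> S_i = 54 + 5*i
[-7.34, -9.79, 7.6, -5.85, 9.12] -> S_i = Random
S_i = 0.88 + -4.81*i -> [0.88, -3.93, -8.74, -13.55, -18.36]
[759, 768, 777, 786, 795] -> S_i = 759 + 9*i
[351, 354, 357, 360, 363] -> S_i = 351 + 3*i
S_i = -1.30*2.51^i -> [-1.3, -3.26, -8.19, -20.56, -51.6]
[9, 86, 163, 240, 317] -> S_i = 9 + 77*i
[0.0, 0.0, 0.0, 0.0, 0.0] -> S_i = 0.00*0.61^i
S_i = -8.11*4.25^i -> [-8.11, -34.47, -146.49, -622.57, -2645.92]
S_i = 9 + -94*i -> [9, -85, -179, -273, -367]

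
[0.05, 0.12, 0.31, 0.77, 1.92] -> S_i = 0.05*2.49^i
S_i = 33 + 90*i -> [33, 123, 213, 303, 393]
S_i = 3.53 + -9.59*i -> [3.53, -6.06, -15.65, -25.24, -34.83]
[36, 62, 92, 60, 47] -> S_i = Random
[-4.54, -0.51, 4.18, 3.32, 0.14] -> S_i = Random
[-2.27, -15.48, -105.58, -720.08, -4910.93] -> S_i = -2.27*6.82^i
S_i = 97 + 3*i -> [97, 100, 103, 106, 109]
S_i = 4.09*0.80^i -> [4.09, 3.27, 2.62, 2.09, 1.68]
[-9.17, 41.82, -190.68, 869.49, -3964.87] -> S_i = -9.17*(-4.56)^i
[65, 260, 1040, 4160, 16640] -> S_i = 65*4^i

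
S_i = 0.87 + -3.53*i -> [0.87, -2.66, -6.19, -9.72, -13.25]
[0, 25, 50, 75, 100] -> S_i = 0 + 25*i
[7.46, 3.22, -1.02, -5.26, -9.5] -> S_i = 7.46 + -4.24*i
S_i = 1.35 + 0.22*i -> [1.35, 1.57, 1.79, 2.01, 2.23]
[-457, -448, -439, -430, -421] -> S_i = -457 + 9*i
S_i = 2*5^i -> [2, 10, 50, 250, 1250]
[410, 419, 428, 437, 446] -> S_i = 410 + 9*i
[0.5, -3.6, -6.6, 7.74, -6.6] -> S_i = Random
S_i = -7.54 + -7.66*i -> [-7.54, -15.2, -22.86, -30.52, -38.18]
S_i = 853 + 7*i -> [853, 860, 867, 874, 881]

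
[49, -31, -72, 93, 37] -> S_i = Random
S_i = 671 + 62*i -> [671, 733, 795, 857, 919]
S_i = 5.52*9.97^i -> [5.52, 55.03, 548.69, 5470.47, 54540.57]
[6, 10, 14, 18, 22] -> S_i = 6 + 4*i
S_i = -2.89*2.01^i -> [-2.89, -5.81, -11.68, -23.47, -47.17]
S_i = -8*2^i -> [-8, -16, -32, -64, -128]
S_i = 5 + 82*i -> [5, 87, 169, 251, 333]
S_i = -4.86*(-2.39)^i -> [-4.86, 11.62, -27.76, 66.35, -158.57]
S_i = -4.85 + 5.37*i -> [-4.85, 0.52, 5.89, 11.26, 16.63]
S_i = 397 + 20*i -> [397, 417, 437, 457, 477]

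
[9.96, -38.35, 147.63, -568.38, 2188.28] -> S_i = 9.96*(-3.85)^i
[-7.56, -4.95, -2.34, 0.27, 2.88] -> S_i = -7.56 + 2.61*i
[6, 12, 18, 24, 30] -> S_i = 6 + 6*i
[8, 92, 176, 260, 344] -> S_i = 8 + 84*i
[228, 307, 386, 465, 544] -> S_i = 228 + 79*i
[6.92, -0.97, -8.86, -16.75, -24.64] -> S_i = 6.92 + -7.89*i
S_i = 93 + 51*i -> [93, 144, 195, 246, 297]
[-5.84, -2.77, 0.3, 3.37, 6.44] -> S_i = -5.84 + 3.07*i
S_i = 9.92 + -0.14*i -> [9.92, 9.78, 9.64, 9.5, 9.36]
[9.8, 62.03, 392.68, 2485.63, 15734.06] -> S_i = 9.80*6.33^i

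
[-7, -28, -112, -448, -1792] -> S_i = -7*4^i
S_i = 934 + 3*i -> [934, 937, 940, 943, 946]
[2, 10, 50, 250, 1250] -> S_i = 2*5^i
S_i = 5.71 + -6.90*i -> [5.71, -1.19, -8.09, -14.99, -21.89]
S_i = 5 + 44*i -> [5, 49, 93, 137, 181]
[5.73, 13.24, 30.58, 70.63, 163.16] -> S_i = 5.73*2.31^i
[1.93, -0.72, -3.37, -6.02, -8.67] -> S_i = 1.93 + -2.65*i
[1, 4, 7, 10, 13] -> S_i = 1 + 3*i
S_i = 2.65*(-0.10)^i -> [2.65, -0.26, 0.03, -0.0, 0.0]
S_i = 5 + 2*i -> [5, 7, 9, 11, 13]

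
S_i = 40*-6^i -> [40, -240, 1440, -8640, 51840]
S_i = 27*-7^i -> [27, -189, 1323, -9261, 64827]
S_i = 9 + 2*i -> [9, 11, 13, 15, 17]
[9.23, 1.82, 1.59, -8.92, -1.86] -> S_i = Random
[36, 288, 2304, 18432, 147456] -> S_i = 36*8^i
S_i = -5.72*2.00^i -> [-5.72, -11.44, -22.88, -45.76, -91.52]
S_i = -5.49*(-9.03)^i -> [-5.49, 49.57, -447.66, 4042.37, -36502.56]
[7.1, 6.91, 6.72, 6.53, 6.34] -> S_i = 7.10 + -0.19*i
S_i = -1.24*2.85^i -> [-1.24, -3.53, -10.07, -28.7, -81.81]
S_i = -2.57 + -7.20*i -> [-2.57, -9.77, -16.97, -24.17, -31.37]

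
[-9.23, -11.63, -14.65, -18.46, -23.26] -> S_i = -9.23*1.26^i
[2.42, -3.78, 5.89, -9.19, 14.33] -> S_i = 2.42*(-1.56)^i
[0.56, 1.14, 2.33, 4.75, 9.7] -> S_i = 0.56*2.04^i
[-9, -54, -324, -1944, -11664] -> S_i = -9*6^i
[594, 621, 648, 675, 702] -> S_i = 594 + 27*i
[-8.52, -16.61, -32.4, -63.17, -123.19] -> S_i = -8.52*1.95^i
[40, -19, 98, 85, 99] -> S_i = Random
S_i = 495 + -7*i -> [495, 488, 481, 474, 467]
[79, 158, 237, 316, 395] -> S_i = 79 + 79*i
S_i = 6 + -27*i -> [6, -21, -48, -75, -102]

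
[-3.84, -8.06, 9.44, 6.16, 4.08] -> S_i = Random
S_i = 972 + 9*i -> [972, 981, 990, 999, 1008]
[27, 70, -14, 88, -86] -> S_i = Random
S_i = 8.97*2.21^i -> [8.97, 19.82, 43.81, 96.82, 213.97]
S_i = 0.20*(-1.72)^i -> [0.2, -0.34, 0.59, -1.02, 1.75]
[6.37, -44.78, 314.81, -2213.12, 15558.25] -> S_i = 6.37*(-7.03)^i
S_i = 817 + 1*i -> [817, 818, 819, 820, 821]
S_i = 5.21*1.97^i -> [5.21, 10.26, 20.22, 39.83, 78.47]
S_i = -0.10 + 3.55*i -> [-0.1, 3.45, 7.0, 10.55, 14.1]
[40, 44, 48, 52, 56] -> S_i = 40 + 4*i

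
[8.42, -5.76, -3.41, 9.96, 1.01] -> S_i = Random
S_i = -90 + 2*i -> [-90, -88, -86, -84, -82]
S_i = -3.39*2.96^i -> [-3.39, -10.03, -29.7, -87.92, -260.24]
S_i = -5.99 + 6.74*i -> [-5.99, 0.75, 7.49, 14.23, 20.97]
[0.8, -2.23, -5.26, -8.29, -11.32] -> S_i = 0.80 + -3.03*i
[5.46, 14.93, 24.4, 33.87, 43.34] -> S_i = 5.46 + 9.47*i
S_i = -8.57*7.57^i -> [-8.57, -64.87, -491.1, -3717.65, -28142.61]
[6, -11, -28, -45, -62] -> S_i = 6 + -17*i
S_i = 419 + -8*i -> [419, 411, 403, 395, 387]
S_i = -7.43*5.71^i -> [-7.43, -42.43, -242.25, -1383.24, -7898.29]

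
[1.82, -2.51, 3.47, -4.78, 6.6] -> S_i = 1.82*(-1.38)^i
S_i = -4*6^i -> [-4, -24, -144, -864, -5184]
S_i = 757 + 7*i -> [757, 764, 771, 778, 785]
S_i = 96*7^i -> [96, 672, 4704, 32928, 230496]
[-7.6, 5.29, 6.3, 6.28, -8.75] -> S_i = Random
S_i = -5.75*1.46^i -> [-5.75, -8.4, -12.26, -17.89, -26.13]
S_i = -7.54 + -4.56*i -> [-7.54, -12.1, -16.66, -21.22, -25.78]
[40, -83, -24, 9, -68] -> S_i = Random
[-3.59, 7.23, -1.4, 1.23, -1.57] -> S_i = Random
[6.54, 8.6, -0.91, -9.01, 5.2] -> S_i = Random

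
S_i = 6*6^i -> [6, 36, 216, 1296, 7776]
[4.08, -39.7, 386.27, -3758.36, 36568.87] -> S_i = 4.08*(-9.73)^i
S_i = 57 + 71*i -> [57, 128, 199, 270, 341]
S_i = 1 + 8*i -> [1, 9, 17, 25, 33]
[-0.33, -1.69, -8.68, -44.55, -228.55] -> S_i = -0.33*5.13^i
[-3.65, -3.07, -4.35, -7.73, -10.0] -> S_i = Random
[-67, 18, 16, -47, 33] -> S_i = Random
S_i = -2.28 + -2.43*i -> [-2.28, -4.71, -7.14, -9.57, -12.0]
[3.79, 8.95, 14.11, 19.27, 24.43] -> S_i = 3.79 + 5.16*i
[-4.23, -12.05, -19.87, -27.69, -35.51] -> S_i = -4.23 + -7.82*i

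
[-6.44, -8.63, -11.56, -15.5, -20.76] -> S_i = -6.44*1.34^i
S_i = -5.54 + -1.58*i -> [-5.54, -7.12, -8.7, -10.28, -11.86]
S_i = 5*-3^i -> [5, -15, 45, -135, 405]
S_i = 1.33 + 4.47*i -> [1.33, 5.8, 10.27, 14.74, 19.21]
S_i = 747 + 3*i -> [747, 750, 753, 756, 759]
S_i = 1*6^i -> [1, 6, 36, 216, 1296]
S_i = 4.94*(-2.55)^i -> [4.94, -12.6, 32.12, -81.91, 208.88]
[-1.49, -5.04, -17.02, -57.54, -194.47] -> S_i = -1.49*3.38^i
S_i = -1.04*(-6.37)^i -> [-1.04, 6.62, -42.2, 268.81, -1712.34]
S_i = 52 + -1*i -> [52, 51, 50, 49, 48]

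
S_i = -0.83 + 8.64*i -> [-0.83, 7.81, 16.45, 25.09, 33.73]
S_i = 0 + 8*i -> [0, 8, 16, 24, 32]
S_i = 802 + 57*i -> [802, 859, 916, 973, 1030]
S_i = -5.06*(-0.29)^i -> [-5.06, 1.47, -0.43, 0.12, -0.04]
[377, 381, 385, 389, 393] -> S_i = 377 + 4*i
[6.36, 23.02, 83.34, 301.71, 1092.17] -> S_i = 6.36*3.62^i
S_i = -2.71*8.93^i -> [-2.71, -24.2, -216.11, -1929.85, -17233.56]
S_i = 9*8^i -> [9, 72, 576, 4608, 36864]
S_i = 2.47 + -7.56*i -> [2.47, -5.09, -12.65, -20.21, -27.77]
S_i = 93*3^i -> [93, 279, 837, 2511, 7533]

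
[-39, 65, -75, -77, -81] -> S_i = Random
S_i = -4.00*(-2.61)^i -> [-4.0, 10.44, -27.25, 71.12, -185.62]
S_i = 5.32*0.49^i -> [5.32, 2.61, 1.28, 0.63, 0.31]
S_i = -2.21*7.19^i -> [-2.21, -15.89, -114.25, -821.45, -5906.2]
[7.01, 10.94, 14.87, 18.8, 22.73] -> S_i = 7.01 + 3.93*i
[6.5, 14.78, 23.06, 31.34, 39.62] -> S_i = 6.50 + 8.28*i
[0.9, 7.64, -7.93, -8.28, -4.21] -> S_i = Random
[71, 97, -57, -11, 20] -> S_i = Random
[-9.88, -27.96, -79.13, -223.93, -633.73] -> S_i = -9.88*2.83^i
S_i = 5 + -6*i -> [5, -1, -7, -13, -19]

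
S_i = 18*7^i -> [18, 126, 882, 6174, 43218]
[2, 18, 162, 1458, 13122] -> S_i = 2*9^i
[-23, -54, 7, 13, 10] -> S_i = Random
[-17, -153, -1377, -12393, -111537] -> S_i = -17*9^i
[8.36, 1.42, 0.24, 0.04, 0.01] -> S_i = 8.36*0.17^i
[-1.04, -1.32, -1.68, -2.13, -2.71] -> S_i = -1.04*1.27^i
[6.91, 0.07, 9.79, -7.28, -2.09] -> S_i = Random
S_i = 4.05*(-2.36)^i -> [4.05, -9.56, 22.56, -53.23, 125.63]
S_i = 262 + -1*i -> [262, 261, 260, 259, 258]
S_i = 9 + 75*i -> [9, 84, 159, 234, 309]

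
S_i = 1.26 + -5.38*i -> [1.26, -4.12, -9.5, -14.88, -20.26]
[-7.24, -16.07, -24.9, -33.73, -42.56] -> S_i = -7.24 + -8.83*i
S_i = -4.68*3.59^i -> [-4.68, -16.8, -60.32, -216.54, -777.36]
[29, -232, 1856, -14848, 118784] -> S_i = 29*-8^i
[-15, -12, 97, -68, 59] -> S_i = Random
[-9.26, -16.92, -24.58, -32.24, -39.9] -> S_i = -9.26 + -7.66*i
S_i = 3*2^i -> [3, 6, 12, 24, 48]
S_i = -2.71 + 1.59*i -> [-2.71, -1.12, 0.47, 2.06, 3.65]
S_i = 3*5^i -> [3, 15, 75, 375, 1875]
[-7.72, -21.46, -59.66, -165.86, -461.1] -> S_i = -7.72*2.78^i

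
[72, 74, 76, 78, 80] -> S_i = 72 + 2*i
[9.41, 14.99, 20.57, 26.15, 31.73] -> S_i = 9.41 + 5.58*i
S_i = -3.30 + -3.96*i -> [-3.3, -7.26, -11.22, -15.18, -19.14]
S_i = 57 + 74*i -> [57, 131, 205, 279, 353]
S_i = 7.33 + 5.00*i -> [7.33, 12.33, 17.33, 22.33, 27.33]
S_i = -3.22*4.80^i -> [-3.22, -15.46, -74.19, -356.11, -1709.31]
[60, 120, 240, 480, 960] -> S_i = 60*2^i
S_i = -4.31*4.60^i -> [-4.31, -19.83, -91.2, -419.52, -1929.78]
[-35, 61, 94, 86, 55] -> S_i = Random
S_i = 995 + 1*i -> [995, 996, 997, 998, 999]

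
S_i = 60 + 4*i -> [60, 64, 68, 72, 76]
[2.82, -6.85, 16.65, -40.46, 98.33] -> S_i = 2.82*(-2.43)^i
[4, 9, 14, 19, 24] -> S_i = 4 + 5*i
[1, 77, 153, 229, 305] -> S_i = 1 + 76*i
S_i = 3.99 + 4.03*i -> [3.99, 8.02, 12.05, 16.08, 20.11]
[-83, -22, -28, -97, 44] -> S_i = Random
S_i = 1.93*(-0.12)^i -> [1.93, -0.23, 0.03, -0.0, 0.0]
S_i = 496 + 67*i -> [496, 563, 630, 697, 764]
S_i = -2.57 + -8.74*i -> [-2.57, -11.31, -20.05, -28.79, -37.53]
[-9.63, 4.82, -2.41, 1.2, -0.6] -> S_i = -9.63*(-0.50)^i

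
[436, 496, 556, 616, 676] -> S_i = 436 + 60*i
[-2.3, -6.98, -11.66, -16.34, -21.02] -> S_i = -2.30 + -4.68*i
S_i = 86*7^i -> [86, 602, 4214, 29498, 206486]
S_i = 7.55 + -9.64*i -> [7.55, -2.09, -11.73, -21.37, -31.01]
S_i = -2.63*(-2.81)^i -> [-2.63, 7.39, -20.77, 58.35, -163.98]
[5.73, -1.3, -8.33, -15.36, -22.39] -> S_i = 5.73 + -7.03*i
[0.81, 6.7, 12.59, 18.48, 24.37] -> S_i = 0.81 + 5.89*i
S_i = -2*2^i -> [-2, -4, -8, -16, -32]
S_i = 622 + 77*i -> [622, 699, 776, 853, 930]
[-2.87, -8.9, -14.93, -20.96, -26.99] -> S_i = -2.87 + -6.03*i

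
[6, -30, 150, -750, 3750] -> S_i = 6*-5^i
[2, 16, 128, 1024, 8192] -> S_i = 2*8^i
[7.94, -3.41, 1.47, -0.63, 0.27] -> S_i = 7.94*(-0.43)^i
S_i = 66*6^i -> [66, 396, 2376, 14256, 85536]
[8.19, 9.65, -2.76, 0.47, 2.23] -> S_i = Random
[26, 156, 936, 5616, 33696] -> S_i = 26*6^i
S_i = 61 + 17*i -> [61, 78, 95, 112, 129]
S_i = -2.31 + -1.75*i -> [-2.31, -4.06, -5.81, -7.56, -9.31]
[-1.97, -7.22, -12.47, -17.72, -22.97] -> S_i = -1.97 + -5.25*i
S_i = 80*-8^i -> [80, -640, 5120, -40960, 327680]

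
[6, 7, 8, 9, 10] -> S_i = 6 + 1*i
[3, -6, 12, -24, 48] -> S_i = 3*-2^i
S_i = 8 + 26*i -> [8, 34, 60, 86, 112]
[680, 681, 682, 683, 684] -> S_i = 680 + 1*i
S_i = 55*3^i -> [55, 165, 495, 1485, 4455]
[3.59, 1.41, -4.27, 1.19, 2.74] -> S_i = Random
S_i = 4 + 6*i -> [4, 10, 16, 22, 28]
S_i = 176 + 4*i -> [176, 180, 184, 188, 192]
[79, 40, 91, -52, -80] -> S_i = Random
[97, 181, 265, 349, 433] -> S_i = 97 + 84*i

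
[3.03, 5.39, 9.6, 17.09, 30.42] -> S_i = 3.03*1.78^i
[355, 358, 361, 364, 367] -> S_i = 355 + 3*i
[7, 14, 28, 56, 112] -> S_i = 7*2^i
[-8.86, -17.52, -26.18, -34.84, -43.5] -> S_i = -8.86 + -8.66*i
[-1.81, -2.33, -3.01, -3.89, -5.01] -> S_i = -1.81*1.29^i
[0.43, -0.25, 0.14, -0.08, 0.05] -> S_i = 0.43*(-0.58)^i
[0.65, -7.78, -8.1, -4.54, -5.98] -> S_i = Random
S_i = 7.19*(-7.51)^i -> [7.19, -54.0, 405.52, -3045.43, 22871.18]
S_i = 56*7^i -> [56, 392, 2744, 19208, 134456]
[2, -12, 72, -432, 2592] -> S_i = 2*-6^i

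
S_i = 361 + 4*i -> [361, 365, 369, 373, 377]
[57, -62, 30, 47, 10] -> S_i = Random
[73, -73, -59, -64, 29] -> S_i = Random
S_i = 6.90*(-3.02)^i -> [6.9, -20.84, 62.93, -190.05, 573.95]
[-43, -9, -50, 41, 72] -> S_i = Random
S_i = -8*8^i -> [-8, -64, -512, -4096, -32768]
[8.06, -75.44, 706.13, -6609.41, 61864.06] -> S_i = 8.06*(-9.36)^i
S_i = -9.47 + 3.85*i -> [-9.47, -5.62, -1.77, 2.08, 5.93]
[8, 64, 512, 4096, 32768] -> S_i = 8*8^i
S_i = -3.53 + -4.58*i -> [-3.53, -8.11, -12.69, -17.27, -21.85]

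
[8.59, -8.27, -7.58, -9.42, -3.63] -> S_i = Random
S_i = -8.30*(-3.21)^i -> [-8.3, 26.64, -85.52, 274.53, -881.25]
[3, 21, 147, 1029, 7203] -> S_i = 3*7^i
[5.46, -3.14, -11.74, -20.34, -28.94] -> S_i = 5.46 + -8.60*i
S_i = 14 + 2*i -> [14, 16, 18, 20, 22]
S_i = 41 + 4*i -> [41, 45, 49, 53, 57]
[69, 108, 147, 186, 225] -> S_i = 69 + 39*i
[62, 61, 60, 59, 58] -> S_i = 62 + -1*i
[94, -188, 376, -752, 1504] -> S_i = 94*-2^i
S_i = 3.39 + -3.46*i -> [3.39, -0.07, -3.53, -6.99, -10.45]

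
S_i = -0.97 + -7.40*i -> [-0.97, -8.37, -15.77, -23.17, -30.57]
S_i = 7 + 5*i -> [7, 12, 17, 22, 27]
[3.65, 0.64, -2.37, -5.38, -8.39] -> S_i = 3.65 + -3.01*i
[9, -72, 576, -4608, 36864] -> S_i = 9*-8^i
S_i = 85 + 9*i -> [85, 94, 103, 112, 121]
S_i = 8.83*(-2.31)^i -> [8.83, -20.4, 47.12, -108.84, 251.43]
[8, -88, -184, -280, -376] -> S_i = 8 + -96*i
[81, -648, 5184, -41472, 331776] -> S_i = 81*-8^i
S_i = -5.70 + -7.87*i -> [-5.7, -13.57, -21.44, -29.31, -37.18]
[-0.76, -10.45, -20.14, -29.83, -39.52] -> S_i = -0.76 + -9.69*i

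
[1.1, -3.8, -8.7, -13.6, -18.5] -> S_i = 1.10 + -4.90*i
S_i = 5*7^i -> [5, 35, 245, 1715, 12005]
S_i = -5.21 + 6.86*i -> [-5.21, 1.65, 8.51, 15.37, 22.23]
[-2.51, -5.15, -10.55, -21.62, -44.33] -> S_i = -2.51*2.05^i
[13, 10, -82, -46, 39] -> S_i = Random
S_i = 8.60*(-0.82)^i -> [8.6, -7.05, 5.78, -4.74, 3.89]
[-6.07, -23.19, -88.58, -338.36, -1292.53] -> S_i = -6.07*3.82^i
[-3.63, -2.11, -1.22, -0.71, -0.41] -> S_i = -3.63*0.58^i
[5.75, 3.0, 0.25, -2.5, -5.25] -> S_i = 5.75 + -2.75*i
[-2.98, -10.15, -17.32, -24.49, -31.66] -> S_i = -2.98 + -7.17*i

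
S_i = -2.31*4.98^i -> [-2.31, -11.5, -57.29, -285.3, -1420.79]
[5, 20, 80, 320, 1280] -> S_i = 5*4^i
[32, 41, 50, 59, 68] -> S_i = 32 + 9*i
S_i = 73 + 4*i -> [73, 77, 81, 85, 89]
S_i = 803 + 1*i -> [803, 804, 805, 806, 807]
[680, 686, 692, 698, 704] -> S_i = 680 + 6*i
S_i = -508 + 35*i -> [-508, -473, -438, -403, -368]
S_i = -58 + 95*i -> [-58, 37, 132, 227, 322]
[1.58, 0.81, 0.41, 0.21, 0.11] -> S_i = 1.58*0.51^i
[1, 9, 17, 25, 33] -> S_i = 1 + 8*i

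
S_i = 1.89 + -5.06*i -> [1.89, -3.17, -8.23, -13.29, -18.35]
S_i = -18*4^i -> [-18, -72, -288, -1152, -4608]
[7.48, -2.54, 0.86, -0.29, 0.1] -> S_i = 7.48*(-0.34)^i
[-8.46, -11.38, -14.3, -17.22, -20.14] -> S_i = -8.46 + -2.92*i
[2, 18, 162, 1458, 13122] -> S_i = 2*9^i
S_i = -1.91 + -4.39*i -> [-1.91, -6.3, -10.69, -15.08, -19.47]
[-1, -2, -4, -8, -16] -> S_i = -1*2^i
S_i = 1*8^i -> [1, 8, 64, 512, 4096]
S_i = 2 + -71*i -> [2, -69, -140, -211, -282]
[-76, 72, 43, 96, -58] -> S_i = Random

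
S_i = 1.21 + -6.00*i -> [1.21, -4.79, -10.79, -16.79, -22.79]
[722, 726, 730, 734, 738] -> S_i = 722 + 4*i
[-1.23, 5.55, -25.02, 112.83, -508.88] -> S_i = -1.23*(-4.51)^i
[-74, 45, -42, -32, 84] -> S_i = Random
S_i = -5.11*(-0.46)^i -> [-5.11, 2.35, -1.08, 0.5, -0.23]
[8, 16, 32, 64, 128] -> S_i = 8*2^i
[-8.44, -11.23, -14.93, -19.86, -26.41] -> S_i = -8.44*1.33^i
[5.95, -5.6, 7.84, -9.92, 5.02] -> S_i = Random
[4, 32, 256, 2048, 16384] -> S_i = 4*8^i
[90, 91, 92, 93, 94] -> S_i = 90 + 1*i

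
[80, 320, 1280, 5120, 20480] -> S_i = 80*4^i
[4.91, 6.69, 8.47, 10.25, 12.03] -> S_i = 4.91 + 1.78*i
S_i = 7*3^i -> [7, 21, 63, 189, 567]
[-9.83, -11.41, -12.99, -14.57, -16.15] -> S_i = -9.83 + -1.58*i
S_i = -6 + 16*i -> [-6, 10, 26, 42, 58]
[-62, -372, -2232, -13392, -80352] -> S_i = -62*6^i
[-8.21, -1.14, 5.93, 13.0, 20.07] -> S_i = -8.21 + 7.07*i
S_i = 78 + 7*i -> [78, 85, 92, 99, 106]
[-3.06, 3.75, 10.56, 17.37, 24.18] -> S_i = -3.06 + 6.81*i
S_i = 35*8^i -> [35, 280, 2240, 17920, 143360]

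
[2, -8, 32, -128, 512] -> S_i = 2*-4^i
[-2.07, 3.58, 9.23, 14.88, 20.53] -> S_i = -2.07 + 5.65*i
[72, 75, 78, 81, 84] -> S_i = 72 + 3*i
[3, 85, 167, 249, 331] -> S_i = 3 + 82*i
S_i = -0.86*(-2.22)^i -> [-0.86, 1.91, -4.24, 9.41, -20.89]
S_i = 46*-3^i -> [46, -138, 414, -1242, 3726]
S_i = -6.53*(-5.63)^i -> [-6.53, 36.76, -206.98, 1165.3, -6560.65]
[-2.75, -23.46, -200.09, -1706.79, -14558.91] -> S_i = -2.75*8.53^i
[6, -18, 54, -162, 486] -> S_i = 6*-3^i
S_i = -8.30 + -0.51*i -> [-8.3, -8.81, -9.32, -9.83, -10.34]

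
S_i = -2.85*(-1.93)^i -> [-2.85, 5.5, -10.62, 20.49, -39.54]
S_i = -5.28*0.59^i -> [-5.28, -3.12, -1.84, -1.08, -0.64]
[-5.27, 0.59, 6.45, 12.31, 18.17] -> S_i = -5.27 + 5.86*i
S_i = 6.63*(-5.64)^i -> [6.63, -37.39, 210.9, -1189.46, 6708.57]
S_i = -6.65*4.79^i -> [-6.65, -31.85, -152.58, -730.85, -3500.77]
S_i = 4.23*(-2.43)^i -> [4.23, -10.28, 24.98, -60.7, 147.49]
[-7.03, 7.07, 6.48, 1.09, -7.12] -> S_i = Random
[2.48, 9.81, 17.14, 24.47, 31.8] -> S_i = 2.48 + 7.33*i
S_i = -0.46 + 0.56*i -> [-0.46, 0.1, 0.66, 1.22, 1.78]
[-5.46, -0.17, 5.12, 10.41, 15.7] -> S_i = -5.46 + 5.29*i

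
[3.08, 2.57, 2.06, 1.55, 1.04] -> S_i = 3.08 + -0.51*i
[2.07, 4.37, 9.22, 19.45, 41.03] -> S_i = 2.07*2.11^i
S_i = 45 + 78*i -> [45, 123, 201, 279, 357]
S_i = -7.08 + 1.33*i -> [-7.08, -5.75, -4.42, -3.09, -1.76]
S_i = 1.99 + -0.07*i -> [1.99, 1.92, 1.85, 1.78, 1.71]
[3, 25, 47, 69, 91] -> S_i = 3 + 22*i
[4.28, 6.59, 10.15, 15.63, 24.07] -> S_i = 4.28*1.54^i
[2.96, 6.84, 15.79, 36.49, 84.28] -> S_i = 2.96*2.31^i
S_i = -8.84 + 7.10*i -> [-8.84, -1.74, 5.36, 12.46, 19.56]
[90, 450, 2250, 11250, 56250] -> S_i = 90*5^i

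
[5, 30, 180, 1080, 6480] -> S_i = 5*6^i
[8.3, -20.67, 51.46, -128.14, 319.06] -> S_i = 8.30*(-2.49)^i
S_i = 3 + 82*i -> [3, 85, 167, 249, 331]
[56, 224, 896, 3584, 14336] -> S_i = 56*4^i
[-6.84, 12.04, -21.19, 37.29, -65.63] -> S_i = -6.84*(-1.76)^i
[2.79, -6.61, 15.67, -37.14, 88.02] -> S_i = 2.79*(-2.37)^i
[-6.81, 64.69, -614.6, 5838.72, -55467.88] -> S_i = -6.81*(-9.50)^i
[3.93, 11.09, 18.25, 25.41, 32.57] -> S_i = 3.93 + 7.16*i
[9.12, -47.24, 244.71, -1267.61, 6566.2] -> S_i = 9.12*(-5.18)^i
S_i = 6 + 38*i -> [6, 44, 82, 120, 158]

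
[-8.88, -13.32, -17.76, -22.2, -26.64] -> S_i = -8.88 + -4.44*i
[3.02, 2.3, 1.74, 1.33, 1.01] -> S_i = 3.02*0.76^i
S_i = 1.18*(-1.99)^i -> [1.18, -2.35, 4.67, -9.3, 18.51]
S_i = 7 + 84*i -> [7, 91, 175, 259, 343]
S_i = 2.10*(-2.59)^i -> [2.1, -5.44, 14.09, -36.49, 94.5]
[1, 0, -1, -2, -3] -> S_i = 1 + -1*i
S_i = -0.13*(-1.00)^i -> [-0.13, 0.13, -0.13, 0.13, -0.13]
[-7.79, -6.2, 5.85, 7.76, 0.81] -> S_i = Random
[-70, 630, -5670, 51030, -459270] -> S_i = -70*-9^i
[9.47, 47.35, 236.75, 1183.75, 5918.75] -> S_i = 9.47*5.00^i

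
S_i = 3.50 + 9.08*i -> [3.5, 12.58, 21.66, 30.74, 39.82]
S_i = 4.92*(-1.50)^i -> [4.92, -7.38, 11.07, -16.6, 24.91]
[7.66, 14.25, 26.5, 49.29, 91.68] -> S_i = 7.66*1.86^i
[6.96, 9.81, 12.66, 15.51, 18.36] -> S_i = 6.96 + 2.85*i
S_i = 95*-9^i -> [95, -855, 7695, -69255, 623295]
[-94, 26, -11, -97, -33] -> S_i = Random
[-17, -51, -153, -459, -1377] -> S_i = -17*3^i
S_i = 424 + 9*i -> [424, 433, 442, 451, 460]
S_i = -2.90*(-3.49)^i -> [-2.9, 10.12, -35.32, 123.27, -430.23]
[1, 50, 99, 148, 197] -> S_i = 1 + 49*i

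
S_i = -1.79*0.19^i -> [-1.79, -0.34, -0.06, -0.01, -0.0]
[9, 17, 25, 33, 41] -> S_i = 9 + 8*i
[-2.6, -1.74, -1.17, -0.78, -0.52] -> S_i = -2.60*0.67^i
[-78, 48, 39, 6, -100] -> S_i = Random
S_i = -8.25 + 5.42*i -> [-8.25, -2.83, 2.59, 8.01, 13.43]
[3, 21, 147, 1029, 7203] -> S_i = 3*7^i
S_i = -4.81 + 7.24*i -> [-4.81, 2.43, 9.67, 16.91, 24.15]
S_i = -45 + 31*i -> [-45, -14, 17, 48, 79]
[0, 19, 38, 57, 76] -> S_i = 0 + 19*i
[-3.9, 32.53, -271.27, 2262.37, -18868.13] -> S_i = -3.90*(-8.34)^i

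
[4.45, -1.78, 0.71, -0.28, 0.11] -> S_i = 4.45*(-0.40)^i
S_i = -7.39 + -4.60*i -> [-7.39, -11.99, -16.59, -21.19, -25.79]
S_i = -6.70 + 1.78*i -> [-6.7, -4.92, -3.14, -1.36, 0.42]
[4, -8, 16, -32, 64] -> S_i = 4*-2^i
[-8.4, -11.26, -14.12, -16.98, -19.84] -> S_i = -8.40 + -2.86*i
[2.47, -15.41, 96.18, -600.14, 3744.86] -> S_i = 2.47*(-6.24)^i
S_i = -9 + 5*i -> [-9, -4, 1, 6, 11]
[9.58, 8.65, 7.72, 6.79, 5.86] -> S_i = 9.58 + -0.93*i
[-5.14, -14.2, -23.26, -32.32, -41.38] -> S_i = -5.14 + -9.06*i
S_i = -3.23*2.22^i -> [-3.23, -7.17, -15.92, -35.34, -78.45]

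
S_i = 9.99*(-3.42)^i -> [9.99, -34.17, 116.85, -399.62, 1366.69]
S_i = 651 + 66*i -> [651, 717, 783, 849, 915]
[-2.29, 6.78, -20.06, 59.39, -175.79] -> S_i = -2.29*(-2.96)^i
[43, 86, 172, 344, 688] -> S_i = 43*2^i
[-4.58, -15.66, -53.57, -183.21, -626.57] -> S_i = -4.58*3.42^i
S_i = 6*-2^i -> [6, -12, 24, -48, 96]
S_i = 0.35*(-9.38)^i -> [0.35, -3.28, 30.79, -288.85, 2709.44]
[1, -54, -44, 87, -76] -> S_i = Random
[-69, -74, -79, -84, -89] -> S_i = -69 + -5*i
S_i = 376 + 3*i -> [376, 379, 382, 385, 388]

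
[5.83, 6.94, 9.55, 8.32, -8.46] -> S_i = Random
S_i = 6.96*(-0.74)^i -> [6.96, -5.15, 3.81, -2.82, 2.09]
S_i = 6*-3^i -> [6, -18, 54, -162, 486]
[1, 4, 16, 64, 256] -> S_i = 1*4^i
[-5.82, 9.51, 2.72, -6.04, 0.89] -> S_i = Random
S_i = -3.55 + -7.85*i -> [-3.55, -11.4, -19.25, -27.1, -34.95]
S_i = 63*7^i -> [63, 441, 3087, 21609, 151263]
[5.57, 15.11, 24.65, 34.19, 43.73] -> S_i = 5.57 + 9.54*i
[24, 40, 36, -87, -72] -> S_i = Random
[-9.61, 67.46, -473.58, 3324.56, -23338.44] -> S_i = -9.61*(-7.02)^i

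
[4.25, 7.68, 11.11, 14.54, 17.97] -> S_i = 4.25 + 3.43*i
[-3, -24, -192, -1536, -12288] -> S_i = -3*8^i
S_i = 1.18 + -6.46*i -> [1.18, -5.28, -11.74, -18.2, -24.66]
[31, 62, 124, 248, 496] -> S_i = 31*2^i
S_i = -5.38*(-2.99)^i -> [-5.38, 16.09, -48.1, 143.81, -430.0]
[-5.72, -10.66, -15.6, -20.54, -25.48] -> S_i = -5.72 + -4.94*i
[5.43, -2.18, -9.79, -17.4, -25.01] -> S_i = 5.43 + -7.61*i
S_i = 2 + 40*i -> [2, 42, 82, 122, 162]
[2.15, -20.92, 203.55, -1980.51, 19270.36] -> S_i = 2.15*(-9.73)^i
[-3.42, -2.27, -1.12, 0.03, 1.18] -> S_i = -3.42 + 1.15*i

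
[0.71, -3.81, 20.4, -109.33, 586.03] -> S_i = 0.71*(-5.36)^i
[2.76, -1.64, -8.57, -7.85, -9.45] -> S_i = Random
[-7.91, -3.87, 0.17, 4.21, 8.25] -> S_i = -7.91 + 4.04*i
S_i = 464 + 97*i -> [464, 561, 658, 755, 852]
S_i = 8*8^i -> [8, 64, 512, 4096, 32768]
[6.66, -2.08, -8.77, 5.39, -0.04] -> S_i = Random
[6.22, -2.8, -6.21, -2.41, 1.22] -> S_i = Random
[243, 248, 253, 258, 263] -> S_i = 243 + 5*i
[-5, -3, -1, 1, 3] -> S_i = -5 + 2*i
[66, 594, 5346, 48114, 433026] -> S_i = 66*9^i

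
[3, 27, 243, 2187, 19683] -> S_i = 3*9^i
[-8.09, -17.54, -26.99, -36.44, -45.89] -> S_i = -8.09 + -9.45*i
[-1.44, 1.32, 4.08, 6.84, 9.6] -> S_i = -1.44 + 2.76*i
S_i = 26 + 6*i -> [26, 32, 38, 44, 50]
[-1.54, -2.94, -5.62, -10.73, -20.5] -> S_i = -1.54*1.91^i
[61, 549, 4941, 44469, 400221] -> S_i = 61*9^i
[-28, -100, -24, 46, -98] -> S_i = Random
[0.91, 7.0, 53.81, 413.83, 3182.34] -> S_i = 0.91*7.69^i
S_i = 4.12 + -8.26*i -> [4.12, -4.14, -12.4, -20.66, -28.92]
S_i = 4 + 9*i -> [4, 13, 22, 31, 40]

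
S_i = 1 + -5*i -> [1, -4, -9, -14, -19]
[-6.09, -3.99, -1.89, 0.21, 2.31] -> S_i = -6.09 + 2.10*i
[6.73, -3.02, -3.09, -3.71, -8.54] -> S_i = Random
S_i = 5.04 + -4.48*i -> [5.04, 0.56, -3.92, -8.4, -12.88]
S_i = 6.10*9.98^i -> [6.1, 60.88, 607.56, 6063.47, 60513.46]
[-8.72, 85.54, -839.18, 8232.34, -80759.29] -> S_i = -8.72*(-9.81)^i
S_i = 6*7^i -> [6, 42, 294, 2058, 14406]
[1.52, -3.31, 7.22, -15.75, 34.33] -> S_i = 1.52*(-2.18)^i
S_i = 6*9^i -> [6, 54, 486, 4374, 39366]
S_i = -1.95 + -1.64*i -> [-1.95, -3.59, -5.23, -6.87, -8.51]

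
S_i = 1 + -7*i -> [1, -6, -13, -20, -27]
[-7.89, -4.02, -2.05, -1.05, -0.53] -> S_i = -7.89*0.51^i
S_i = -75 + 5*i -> [-75, -70, -65, -60, -55]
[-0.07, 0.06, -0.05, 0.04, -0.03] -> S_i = -0.07*(-0.82)^i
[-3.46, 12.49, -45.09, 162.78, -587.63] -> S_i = -3.46*(-3.61)^i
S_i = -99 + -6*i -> [-99, -105, -111, -117, -123]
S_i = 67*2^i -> [67, 134, 268, 536, 1072]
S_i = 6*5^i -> [6, 30, 150, 750, 3750]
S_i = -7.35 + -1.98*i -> [-7.35, -9.33, -11.31, -13.29, -15.27]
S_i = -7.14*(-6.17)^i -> [-7.14, 44.05, -271.81, 1677.08, -10347.58]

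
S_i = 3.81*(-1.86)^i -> [3.81, -7.09, 13.18, -24.52, 45.6]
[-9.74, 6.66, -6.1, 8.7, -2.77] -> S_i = Random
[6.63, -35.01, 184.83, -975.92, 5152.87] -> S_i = 6.63*(-5.28)^i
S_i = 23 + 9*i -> [23, 32, 41, 50, 59]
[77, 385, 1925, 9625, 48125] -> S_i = 77*5^i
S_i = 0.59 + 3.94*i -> [0.59, 4.53, 8.47, 12.41, 16.35]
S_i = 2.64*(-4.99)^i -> [2.64, -13.17, 65.74, -328.02, 1636.84]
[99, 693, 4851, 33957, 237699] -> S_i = 99*7^i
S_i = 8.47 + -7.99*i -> [8.47, 0.48, -7.51, -15.5, -23.49]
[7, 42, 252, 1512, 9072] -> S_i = 7*6^i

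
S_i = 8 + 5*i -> [8, 13, 18, 23, 28]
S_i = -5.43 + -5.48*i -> [-5.43, -10.91, -16.39, -21.87, -27.35]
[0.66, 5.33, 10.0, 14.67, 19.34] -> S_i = 0.66 + 4.67*i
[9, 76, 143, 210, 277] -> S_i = 9 + 67*i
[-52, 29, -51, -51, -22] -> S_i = Random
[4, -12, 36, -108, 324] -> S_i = 4*-3^i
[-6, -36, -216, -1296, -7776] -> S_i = -6*6^i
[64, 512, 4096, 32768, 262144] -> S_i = 64*8^i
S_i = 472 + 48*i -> [472, 520, 568, 616, 664]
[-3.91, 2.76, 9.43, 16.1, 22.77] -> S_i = -3.91 + 6.67*i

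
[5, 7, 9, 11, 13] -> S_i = 5 + 2*i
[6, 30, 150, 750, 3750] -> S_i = 6*5^i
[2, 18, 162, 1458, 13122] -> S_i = 2*9^i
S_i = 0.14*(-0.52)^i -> [0.14, -0.07, 0.04, -0.02, 0.01]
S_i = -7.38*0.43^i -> [-7.38, -3.17, -1.36, -0.59, -0.25]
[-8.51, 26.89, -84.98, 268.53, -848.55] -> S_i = -8.51*(-3.16)^i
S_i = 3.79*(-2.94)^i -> [3.79, -11.14, 32.76, -96.31, 283.16]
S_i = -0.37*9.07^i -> [-0.37, -3.36, -30.44, -276.07, -2503.98]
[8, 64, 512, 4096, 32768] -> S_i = 8*8^i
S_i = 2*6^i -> [2, 12, 72, 432, 2592]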